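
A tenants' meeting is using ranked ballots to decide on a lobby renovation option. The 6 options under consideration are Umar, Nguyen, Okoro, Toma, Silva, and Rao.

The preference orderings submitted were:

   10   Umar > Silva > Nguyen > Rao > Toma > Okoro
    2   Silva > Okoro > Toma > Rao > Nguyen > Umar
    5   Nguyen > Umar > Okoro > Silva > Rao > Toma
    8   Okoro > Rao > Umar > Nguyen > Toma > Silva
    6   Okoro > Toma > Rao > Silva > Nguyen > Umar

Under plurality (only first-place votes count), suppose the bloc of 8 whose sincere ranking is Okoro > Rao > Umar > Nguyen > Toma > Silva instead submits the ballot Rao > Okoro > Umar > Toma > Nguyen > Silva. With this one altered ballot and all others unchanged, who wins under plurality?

Umar

First-place totals with the altered ballot: Umar 10, Nguyen 5, Okoro 6, Toma 0, Silva 2, Rao 8.
The switch changes the winner from Okoro to Umar.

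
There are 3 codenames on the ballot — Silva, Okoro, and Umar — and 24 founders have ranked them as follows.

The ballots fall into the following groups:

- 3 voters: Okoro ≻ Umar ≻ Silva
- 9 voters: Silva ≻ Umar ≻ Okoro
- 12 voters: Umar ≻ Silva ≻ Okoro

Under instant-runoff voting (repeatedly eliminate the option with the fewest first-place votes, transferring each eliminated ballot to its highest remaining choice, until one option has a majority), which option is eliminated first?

Okoro

Round 1: Umar 12, Silva 9, Okoro 3. Okoro has the fewest and is eliminated.
Round 2: Umar 15, Silva 9. Umar has a majority.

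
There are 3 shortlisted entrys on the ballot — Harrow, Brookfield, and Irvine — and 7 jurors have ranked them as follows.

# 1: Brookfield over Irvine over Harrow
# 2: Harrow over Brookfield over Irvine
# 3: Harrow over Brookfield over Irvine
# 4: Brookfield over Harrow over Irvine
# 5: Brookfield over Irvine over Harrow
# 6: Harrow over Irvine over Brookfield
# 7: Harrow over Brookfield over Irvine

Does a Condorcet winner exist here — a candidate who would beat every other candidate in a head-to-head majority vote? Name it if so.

Head-to-head results (7 voters total):
Harrow vs Brookfield: Harrow wins 4–3.
Harrow vs Irvine: Harrow wins 5–2.
Brookfield vs Irvine: Brookfield wins 6–1.
Harrow beats each rival — Brookfield (4–3), Irvine (5–2) — so Harrow is the Condorcet winner.

Harrow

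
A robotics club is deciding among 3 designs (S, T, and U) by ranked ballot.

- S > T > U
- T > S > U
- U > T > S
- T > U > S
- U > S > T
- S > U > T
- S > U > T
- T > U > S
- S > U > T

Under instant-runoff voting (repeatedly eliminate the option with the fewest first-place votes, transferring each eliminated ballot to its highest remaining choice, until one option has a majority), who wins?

S

Round 1: S 4, T 3, U 2. U has the fewest and is eliminated.
Round 2: S 5, T 4. S has a majority.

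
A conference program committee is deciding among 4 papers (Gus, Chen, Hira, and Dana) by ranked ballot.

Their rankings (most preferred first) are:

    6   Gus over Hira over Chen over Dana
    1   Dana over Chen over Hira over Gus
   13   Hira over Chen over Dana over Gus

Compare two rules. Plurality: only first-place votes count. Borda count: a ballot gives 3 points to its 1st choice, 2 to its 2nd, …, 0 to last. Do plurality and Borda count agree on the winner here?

Plurality first-place counts: Gus 6, Chen 0, Hira 13, Dana 1 → Hira.
Borda totals: Gus 18, Chen 34, Hira 52, Dana 16 → Hira.
The two rules agree on Hira.

Yes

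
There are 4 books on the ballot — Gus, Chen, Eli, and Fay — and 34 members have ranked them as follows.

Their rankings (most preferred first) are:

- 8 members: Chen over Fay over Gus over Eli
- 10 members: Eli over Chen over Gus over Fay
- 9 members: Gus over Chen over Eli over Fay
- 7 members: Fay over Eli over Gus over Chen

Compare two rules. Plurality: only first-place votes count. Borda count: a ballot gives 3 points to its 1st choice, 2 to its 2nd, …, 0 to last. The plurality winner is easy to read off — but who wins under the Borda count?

Chen

Plurality first-place counts: Gus 9, Chen 8, Eli 10, Fay 7 → Eli.
Borda totals: Gus 52, Chen 62, Eli 53, Fay 37 → Chen.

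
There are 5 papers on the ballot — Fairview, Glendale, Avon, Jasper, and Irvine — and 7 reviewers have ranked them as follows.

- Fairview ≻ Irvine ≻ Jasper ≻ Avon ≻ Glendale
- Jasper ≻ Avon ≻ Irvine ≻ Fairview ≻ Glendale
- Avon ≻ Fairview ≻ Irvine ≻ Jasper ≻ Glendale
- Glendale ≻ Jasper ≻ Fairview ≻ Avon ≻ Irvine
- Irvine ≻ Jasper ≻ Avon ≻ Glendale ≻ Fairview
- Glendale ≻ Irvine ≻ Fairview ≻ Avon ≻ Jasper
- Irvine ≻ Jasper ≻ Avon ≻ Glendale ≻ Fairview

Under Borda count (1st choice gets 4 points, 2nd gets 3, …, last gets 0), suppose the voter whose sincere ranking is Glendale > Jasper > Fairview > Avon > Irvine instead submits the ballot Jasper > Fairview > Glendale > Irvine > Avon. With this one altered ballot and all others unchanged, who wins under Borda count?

Irvine

Borda totals with the altered ballot: Fairview 13, Glendale 8, Avon 13, Jasper 17, Irvine 19.
The winner is unchanged: still Irvine.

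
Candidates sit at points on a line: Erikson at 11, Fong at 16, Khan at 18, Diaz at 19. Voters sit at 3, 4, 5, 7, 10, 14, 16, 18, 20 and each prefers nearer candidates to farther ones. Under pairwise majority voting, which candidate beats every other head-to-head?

With single-peaked preferences on a line, the Condorcet winner is the candidate closest to the median voter.
The median voter (position 10) is closest to Erikson at 11.
Check: Erikson vs Diaz — voters closer to Erikson: 6 of 9.

Erikson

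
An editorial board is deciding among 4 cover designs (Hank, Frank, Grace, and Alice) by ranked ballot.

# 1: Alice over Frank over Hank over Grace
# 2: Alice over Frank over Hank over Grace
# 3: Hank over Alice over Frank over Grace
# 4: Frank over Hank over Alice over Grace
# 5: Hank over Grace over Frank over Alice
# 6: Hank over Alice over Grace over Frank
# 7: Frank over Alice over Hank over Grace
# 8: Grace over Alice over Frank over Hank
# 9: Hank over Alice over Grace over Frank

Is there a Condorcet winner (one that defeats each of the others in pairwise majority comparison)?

No

Head-to-head results (9 voters total):
Hank vs Frank: Frank wins 5–4.
Hank vs Grace: Hank wins 8–1.
Hank vs Alice: Hank wins 5–4.
Frank vs Grace: Frank wins 5–4.
Frank vs Alice: Alice wins 6–3.
Grace vs Alice: Alice wins 7–2.
No candidate beats all others: Hank beats Alice beats Frank beats Hank, a majority cycle.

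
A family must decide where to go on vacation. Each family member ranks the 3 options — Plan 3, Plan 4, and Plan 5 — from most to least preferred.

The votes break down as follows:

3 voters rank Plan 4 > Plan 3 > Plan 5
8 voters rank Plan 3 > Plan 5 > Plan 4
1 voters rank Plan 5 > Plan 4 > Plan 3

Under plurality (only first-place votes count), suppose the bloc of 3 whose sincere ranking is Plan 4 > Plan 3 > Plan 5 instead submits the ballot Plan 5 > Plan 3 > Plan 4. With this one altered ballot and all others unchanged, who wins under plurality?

First-place totals with the altered ballot: Plan 3 8, Plan 4 0, Plan 5 4.
The winner is unchanged: still Plan 3.

Plan 3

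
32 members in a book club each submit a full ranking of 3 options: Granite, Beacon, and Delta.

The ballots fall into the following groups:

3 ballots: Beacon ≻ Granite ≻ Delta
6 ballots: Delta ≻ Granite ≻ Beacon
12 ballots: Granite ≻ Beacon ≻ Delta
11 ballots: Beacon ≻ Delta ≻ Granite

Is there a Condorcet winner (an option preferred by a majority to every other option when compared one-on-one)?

No

Head-to-head results (32 voters total):
Granite vs Beacon: Granite wins 18–14.
Granite vs Delta: Delta wins 17–15.
Beacon vs Delta: Beacon wins 26–6.
No candidate beats all others: Granite beats Beacon beats Delta beats Granite, a majority cycle.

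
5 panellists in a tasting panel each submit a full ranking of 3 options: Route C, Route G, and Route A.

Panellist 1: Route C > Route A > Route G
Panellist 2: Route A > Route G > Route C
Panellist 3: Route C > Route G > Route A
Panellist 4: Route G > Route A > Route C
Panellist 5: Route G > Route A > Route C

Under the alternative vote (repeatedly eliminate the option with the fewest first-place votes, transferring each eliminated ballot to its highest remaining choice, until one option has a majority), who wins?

Route G

Round 1: Route C 2, Route G 2, Route A 1. Route A has the fewest and is eliminated.
Round 2: Route G 3, Route C 2. Route G has a majority.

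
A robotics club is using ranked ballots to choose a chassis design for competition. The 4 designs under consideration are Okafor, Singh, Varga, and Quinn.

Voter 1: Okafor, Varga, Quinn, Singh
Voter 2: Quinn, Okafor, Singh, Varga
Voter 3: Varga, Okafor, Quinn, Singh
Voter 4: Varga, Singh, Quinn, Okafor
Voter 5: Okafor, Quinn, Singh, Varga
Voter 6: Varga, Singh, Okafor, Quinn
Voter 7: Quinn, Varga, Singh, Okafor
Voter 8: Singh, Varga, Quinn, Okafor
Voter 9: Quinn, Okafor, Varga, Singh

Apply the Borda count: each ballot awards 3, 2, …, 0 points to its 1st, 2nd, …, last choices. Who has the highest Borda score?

Borda scores:
  Okafor: 3 + 2 + 2 + 0 + 3 + 1 + 0 + 0 + 2 = 13
  Singh: 0 + 1 + 0 + 2 + 1 + 2 + 1 + 3 + 0 = 10
  Varga: 2 + 0 + 3 + 3 + 0 + 3 + 2 + 2 + 1 = 16
  Quinn: 1 + 3 + 1 + 1 + 2 + 0 + 3 + 1 + 3 = 15
Varga has the highest total.

Varga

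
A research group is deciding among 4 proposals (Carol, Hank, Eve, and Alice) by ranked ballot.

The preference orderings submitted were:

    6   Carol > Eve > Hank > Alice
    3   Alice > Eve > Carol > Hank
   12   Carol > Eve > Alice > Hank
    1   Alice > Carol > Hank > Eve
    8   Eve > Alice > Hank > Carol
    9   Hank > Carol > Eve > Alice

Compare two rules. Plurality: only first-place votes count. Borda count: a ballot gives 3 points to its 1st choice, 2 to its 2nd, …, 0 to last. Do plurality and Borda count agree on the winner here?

Plurality first-place counts: Carol 18, Hank 9, Eve 8, Alice 4 → Carol.
Borda totals: Carol 77, Hank 42, Eve 75, Alice 40 → Carol.
The two rules agree on Carol.

Yes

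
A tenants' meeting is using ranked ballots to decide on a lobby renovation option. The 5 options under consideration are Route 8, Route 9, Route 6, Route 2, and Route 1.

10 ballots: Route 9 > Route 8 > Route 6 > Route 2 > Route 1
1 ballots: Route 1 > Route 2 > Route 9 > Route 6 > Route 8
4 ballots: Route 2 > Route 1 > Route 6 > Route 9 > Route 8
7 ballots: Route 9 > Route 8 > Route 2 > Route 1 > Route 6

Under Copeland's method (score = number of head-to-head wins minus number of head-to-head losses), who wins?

Route 9

Pairwise results:
  Route 8 vs Route 9: Route 9 wins 22–0.
  Route 8 vs Route 6: Route 8 wins 17–5.
  Route 8 vs Route 2: Route 8 wins 17–5.
  Route 8 vs Route 1: Route 8 wins 17–5.
  Route 9 vs Route 6: Route 9 wins 18–4.
  Route 9 vs Route 2: Route 9 wins 17–5.
  Route 9 vs Route 1: Route 9 wins 17–5.
  Route 6 vs Route 2: Route 2 wins 12–10.
  Route 6 vs Route 1: Route 1 wins 12–10.
  Route 2 vs Route 1: Route 2 wins 21–1.
Copeland scores (wins − losses):
  Route 8: 3 − 1 = 2
  Route 9: 4 − 0 = 4
  Route 6: 0 − 4 = -4
  Route 2: 2 − 2 = 0
  Route 1: 1 − 3 = -2
Route 9 has the best Copeland score.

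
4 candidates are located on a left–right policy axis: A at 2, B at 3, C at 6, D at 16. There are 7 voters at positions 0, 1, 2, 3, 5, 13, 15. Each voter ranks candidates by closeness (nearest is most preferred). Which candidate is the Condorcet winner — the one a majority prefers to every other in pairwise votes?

With single-peaked preferences on a line, the Condorcet winner is the candidate closest to the median voter.
The median voter (position 3) is closest to B at 3.
Check: B vs D — voters closer to B: 5 of 7.

B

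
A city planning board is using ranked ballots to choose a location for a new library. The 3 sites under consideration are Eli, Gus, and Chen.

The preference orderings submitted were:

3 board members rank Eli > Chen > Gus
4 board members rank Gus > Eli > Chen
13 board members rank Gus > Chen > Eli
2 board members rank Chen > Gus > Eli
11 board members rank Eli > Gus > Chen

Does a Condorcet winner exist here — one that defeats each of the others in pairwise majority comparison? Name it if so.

Head-to-head results (33 voters total):
Eli vs Gus: Gus wins 19–14.
Eli vs Chen: Eli wins 18–15.
Gus vs Chen: Gus wins 28–5.
Gus beats each rival — Eli (19–14), Chen (28–5) — so Gus is the Condorcet winner.

Gus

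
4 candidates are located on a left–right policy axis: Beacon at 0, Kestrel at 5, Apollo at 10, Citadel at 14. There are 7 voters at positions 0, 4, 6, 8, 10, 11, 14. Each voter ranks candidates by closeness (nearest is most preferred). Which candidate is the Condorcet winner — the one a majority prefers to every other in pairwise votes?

With single-peaked preferences on a line, the Condorcet winner is the candidate closest to the median voter.
The median voter (position 8) is closest to Apollo at 10.
Check: Apollo vs Beacon — voters closer to Apollo: 5 of 7.

Apollo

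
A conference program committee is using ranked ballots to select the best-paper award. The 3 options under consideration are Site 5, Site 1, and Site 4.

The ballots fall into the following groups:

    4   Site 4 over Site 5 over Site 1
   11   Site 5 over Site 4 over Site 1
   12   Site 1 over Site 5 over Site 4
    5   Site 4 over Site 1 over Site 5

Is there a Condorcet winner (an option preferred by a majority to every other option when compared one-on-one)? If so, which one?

Head-to-head results (32 voters total):
Site 5 vs Site 1: Site 1 wins 17–15.
Site 5 vs Site 4: Site 5 wins 23–9.
Site 1 vs Site 4: Site 4 wins 20–12.
No candidate beats all others: Site 5 beats Site 4 beats Site 1 beats Site 5, a majority cycle.

No Condorcet winner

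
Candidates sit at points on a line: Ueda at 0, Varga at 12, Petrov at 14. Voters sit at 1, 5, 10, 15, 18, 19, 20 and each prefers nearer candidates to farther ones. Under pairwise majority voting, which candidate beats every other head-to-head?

With single-peaked preferences on a line, the Condorcet winner is the candidate closest to the median voter.
The median voter (position 15) is closest to Petrov at 14.
Check: Petrov vs Varga — voters closer to Petrov: 4 of 7.

Petrov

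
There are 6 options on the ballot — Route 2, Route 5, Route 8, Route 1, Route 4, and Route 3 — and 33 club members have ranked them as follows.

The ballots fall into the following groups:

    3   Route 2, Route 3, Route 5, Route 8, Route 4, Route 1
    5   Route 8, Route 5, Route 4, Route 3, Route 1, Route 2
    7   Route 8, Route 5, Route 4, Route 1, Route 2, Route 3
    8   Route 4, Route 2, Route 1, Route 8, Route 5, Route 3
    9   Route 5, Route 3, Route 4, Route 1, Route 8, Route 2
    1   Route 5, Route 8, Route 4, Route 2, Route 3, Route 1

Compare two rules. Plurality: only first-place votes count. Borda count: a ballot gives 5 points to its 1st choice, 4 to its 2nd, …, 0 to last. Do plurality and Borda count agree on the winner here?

Plurality first-place counts: Route 2 3, Route 5 10, Route 8 12, Route 1 0, Route 4 8, Route 3 0 → Route 8.
Borda totals: Route 2 56, Route 5 115, Route 8 95, Route 1 61, Route 4 109, Route 3 59 → Route 5.
The two rules disagree: plurality picks Route 8, Borda picks Route 5.

No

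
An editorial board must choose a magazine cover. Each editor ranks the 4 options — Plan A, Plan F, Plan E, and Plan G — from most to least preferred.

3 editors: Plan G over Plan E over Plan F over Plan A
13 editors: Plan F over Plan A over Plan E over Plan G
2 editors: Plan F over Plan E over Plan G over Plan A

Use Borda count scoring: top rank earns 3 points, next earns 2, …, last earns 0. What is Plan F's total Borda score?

Borda scores:
  Plan A: 3·0 + 13·2 + 2·0 = 26
  Plan F: 3·1 + 13·3 + 2·3 = 48
  Plan E: 3·2 + 13·1 + 2·2 = 23
  Plan G: 3·3 + 13·0 + 2·1 = 11

48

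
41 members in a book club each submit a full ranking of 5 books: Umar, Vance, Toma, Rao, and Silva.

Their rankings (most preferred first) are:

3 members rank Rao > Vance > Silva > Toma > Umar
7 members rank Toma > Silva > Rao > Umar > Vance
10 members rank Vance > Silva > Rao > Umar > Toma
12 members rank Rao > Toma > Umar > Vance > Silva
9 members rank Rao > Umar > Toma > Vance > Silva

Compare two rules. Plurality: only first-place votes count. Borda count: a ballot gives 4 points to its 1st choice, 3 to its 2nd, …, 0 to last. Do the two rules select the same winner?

Plurality first-place counts: Umar 0, Vance 10, Toma 7, Rao 24, Silva 0 → Rao.
Borda totals: Umar 68, Vance 70, Toma 85, Rao 130, Silva 57 → Rao.
The two rules agree on Rao.

Yes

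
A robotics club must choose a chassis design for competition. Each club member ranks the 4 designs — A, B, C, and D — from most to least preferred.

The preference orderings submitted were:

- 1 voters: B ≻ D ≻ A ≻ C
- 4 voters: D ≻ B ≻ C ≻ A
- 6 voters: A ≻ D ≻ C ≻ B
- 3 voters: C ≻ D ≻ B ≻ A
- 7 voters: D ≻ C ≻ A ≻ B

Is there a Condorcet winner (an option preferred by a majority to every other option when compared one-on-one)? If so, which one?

Head-to-head results (21 voters total):
A vs B: A wins 13–8.
A vs C: C wins 14–7.
A vs D: D wins 15–6.
B vs C: C wins 16–5.
B vs D: D wins 20–1.
C vs D: D wins 18–3.
D beats each rival — A (15–6), B (20–1), C (18–3) — so D is the Condorcet winner.

D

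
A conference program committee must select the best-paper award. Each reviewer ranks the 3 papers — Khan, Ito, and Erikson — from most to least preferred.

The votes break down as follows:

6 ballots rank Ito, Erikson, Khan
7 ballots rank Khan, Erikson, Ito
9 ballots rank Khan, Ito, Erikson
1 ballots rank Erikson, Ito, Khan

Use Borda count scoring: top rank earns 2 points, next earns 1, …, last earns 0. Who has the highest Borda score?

Borda scores:
  Khan: 6·0 + 7·2 + 9·2 + 0 = 32
  Ito: 6·2 + 7·0 + 9·1 + 1 = 22
  Erikson: 6·1 + 7·1 + 9·0 + 2 = 15
Khan has the highest total.

Khan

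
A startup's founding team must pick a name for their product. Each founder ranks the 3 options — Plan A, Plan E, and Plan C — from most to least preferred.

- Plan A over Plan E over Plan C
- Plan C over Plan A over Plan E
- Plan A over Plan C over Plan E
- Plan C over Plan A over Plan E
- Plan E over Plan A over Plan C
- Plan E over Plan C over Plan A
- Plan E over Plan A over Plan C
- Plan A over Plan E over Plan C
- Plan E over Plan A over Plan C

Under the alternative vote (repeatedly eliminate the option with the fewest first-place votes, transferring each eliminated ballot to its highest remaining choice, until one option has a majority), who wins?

Round 1: Plan E 4, Plan A 3, Plan C 2. Plan C has the fewest and is eliminated.
Round 2: Plan A 5, Plan E 4. Plan A has a majority.

Plan A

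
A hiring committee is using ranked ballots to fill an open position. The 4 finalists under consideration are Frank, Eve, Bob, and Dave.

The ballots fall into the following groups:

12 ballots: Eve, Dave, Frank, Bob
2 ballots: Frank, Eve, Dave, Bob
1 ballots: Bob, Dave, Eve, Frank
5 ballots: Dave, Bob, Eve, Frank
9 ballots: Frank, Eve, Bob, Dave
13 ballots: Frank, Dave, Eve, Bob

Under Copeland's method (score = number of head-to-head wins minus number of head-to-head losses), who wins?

Frank

Pairwise results:
  Frank vs Eve: Frank wins 24–18.
  Frank vs Bob: Frank wins 36–6.
  Frank vs Dave: Frank wins 24–18.
  Eve vs Bob: Eve wins 36–6.
  Eve vs Dave: Eve wins 23–19.
  Bob vs Dave: Dave wins 32–10.
Copeland scores (wins − losses):
  Frank: 3 − 0 = 3
  Eve: 2 − 1 = 1
  Bob: 0 − 3 = -3
  Dave: 1 − 2 = -1
Frank has the best Copeland score.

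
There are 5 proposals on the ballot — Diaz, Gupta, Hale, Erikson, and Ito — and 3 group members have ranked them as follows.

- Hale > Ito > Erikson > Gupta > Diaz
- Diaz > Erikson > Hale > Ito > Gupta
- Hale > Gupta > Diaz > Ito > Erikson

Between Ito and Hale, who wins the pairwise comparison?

Hale

Ballots ranking Ito above Hale: 0.
Ballots ranking Hale above Ito: 3.
Hale wins the head-to-head, 3–0.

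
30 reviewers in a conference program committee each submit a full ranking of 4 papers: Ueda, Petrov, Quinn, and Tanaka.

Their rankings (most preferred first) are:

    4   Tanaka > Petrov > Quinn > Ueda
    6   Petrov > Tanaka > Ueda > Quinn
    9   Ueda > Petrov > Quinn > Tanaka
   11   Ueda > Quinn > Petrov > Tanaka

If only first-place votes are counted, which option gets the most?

Ueda

First-place vote totals:
  Ueda: 20
  Petrov: 6
  Quinn: 0
  Tanaka: 4
Ueda has the most first-place votes.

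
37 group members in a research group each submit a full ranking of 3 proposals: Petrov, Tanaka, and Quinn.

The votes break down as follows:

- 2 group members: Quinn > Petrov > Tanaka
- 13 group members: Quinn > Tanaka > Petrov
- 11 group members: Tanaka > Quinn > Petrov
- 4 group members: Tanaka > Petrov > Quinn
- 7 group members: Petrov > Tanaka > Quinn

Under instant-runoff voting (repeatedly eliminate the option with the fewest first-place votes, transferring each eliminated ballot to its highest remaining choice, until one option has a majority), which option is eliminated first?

Petrov

Round 1: Tanaka 15, Quinn 15, Petrov 7. Petrov has the fewest and is eliminated.
Round 2: Tanaka 22, Quinn 15. Tanaka has a majority.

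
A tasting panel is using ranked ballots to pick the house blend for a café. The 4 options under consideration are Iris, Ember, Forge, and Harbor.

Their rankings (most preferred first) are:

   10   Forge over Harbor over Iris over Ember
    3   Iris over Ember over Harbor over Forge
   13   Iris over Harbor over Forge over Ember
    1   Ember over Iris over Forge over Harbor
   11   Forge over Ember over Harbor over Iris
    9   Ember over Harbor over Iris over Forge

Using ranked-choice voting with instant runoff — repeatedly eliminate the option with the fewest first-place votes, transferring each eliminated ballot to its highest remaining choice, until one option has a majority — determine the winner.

Iris

Round 1: Forge 21, Iris 16, Ember 10, Harbor 0. Harbor has the fewest and is eliminated.
Round 2: Forge 21, Iris 16, Ember 10. Ember has the fewest and is eliminated.
Round 3: Iris 26, Forge 21. Iris has a majority.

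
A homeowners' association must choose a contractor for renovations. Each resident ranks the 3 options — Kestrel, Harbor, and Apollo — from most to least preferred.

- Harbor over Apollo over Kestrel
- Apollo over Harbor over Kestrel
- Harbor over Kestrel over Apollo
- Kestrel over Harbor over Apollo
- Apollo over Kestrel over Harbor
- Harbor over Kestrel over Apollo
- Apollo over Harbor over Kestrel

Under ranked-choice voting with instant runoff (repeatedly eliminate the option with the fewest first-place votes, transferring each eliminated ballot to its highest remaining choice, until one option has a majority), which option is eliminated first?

Round 1: Harbor 3, Apollo 3, Kestrel 1. Kestrel has the fewest and is eliminated.
Round 2: Harbor 4, Apollo 3. Harbor has a majority.

Kestrel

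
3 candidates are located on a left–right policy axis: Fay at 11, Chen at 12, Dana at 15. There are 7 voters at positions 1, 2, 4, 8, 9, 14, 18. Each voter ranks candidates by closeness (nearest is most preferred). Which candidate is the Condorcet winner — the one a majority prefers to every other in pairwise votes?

Fay

With single-peaked preferences on a line, the Condorcet winner is the candidate closest to the median voter.
The median voter (position 8) is closest to Fay at 11.
Check: Fay vs Chen — voters closer to Fay: 5 of 7.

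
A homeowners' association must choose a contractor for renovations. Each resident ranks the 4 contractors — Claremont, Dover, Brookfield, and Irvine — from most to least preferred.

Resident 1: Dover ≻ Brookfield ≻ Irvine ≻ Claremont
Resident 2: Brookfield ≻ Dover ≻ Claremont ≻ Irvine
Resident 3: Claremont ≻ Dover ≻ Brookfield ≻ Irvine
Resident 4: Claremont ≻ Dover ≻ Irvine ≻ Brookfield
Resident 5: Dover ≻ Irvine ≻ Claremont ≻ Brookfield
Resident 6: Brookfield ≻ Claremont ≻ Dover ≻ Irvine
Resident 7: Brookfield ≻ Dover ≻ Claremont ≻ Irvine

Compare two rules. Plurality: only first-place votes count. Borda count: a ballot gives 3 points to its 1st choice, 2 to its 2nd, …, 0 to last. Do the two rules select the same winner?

Plurality first-place counts: Claremont 2, Dover 2, Brookfield 3, Irvine 0 → Brookfield.
Borda totals: Claremont 11, Dover 15, Brookfield 12, Irvine 4 → Dover.
The two rules disagree: plurality picks Brookfield, Borda picks Dover.

No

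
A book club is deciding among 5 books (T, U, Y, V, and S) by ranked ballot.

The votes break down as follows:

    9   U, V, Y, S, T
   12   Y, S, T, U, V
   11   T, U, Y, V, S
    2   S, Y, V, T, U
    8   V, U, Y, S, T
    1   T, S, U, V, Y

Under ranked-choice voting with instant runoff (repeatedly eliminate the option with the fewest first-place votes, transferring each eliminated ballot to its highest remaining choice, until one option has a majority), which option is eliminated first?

Round 1: T 12, Y 12, U 9, V 8, S 2. S has the fewest and is eliminated.
Round 2: Y 14, T 12, U 9, V 8. V has the fewest and is eliminated.
Round 3: U 17, Y 14, T 12. T has the fewest and is eliminated.
Round 4: U 29, Y 14. U has a majority.

S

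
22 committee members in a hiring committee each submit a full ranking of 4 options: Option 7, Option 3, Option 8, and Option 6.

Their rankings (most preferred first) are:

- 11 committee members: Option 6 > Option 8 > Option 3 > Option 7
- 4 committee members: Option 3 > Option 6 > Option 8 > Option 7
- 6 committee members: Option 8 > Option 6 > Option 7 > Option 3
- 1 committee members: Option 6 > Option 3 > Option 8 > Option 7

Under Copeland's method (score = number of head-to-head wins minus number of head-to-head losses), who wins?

Pairwise results:
  Option 7 vs Option 3: Option 3 wins 16–6.
  Option 7 vs Option 8: Option 8 wins 22–0.
  Option 7 vs Option 6: Option 6 wins 22–0.
  Option 3 vs Option 8: Option 8 wins 17–5.
  Option 3 vs Option 6: Option 6 wins 18–4.
  Option 8 vs Option 6: Option 6 wins 16–6.
Copeland scores (wins − losses):
  Option 7: 0 − 3 = -3
  Option 3: 1 − 2 = -1
  Option 8: 2 − 1 = 1
  Option 6: 3 − 0 = 3
Option 6 has the best Copeland score.

Option 6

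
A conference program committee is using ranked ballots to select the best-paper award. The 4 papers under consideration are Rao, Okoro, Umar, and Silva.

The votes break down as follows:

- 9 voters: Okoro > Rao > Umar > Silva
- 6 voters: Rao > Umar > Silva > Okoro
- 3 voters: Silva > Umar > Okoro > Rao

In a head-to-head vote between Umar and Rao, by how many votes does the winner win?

Ballots ranking Umar above Rao: 3.
Ballots ranking Rao above Umar: 9+6 = 15.
Rao wins 15–3, a margin of 12.

12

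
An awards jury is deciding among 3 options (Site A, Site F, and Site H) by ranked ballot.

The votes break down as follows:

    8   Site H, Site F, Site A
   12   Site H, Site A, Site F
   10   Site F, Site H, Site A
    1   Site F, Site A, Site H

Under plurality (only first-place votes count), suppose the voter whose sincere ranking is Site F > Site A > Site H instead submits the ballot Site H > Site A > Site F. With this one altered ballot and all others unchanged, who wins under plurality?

First-place totals with the altered ballot: Site A 0, Site F 10, Site H 21.
The winner is unchanged: still Site H.

Site H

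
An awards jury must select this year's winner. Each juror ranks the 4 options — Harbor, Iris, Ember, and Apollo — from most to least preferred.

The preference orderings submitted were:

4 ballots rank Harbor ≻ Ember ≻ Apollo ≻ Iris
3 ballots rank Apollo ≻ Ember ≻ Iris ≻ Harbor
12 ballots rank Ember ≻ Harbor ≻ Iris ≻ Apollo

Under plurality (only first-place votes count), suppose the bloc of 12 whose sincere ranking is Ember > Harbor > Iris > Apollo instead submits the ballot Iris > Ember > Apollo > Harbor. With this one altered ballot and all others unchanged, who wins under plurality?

Iris

First-place totals with the altered ballot: Harbor 4, Iris 12, Ember 0, Apollo 3.
The switch changes the winner from Ember to Iris.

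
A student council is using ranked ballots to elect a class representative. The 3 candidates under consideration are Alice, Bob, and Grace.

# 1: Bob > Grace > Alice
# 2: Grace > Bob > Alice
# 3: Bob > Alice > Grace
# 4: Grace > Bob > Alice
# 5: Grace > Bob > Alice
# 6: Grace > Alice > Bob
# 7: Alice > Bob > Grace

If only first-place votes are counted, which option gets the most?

First-place vote totals:
  Alice: 1
  Bob: 2
  Grace: 4
Grace has the most first-place votes.

Grace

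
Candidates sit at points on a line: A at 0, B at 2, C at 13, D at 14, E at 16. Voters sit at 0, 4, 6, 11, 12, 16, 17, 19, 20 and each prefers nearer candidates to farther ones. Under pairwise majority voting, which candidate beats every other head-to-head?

C

With single-peaked preferences on a line, the Condorcet winner is the candidate closest to the median voter.
The median voter (position 12) is closest to C at 13.
Check: C vs E — voters closer to C: 5 of 9.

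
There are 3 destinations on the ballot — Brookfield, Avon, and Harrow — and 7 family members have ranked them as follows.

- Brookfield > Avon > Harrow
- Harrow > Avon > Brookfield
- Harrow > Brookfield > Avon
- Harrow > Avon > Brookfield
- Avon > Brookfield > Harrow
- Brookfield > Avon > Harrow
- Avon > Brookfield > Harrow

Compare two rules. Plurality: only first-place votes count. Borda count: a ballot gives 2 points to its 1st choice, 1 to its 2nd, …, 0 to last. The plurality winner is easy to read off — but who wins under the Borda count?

Plurality first-place counts: Brookfield 2, Avon 2, Harrow 3 → Harrow.
Borda totals: Brookfield 7, Avon 8, Harrow 6 → Avon.

Avon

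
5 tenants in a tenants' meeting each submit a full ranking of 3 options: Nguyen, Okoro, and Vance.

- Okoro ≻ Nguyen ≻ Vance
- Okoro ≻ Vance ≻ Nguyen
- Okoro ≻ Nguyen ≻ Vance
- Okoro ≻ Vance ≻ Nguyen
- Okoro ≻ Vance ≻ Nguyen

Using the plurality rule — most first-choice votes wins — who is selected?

First-place vote totals:
  Nguyen: 0
  Okoro: 5
  Vance: 0
Okoro has the most first-place votes.

Okoro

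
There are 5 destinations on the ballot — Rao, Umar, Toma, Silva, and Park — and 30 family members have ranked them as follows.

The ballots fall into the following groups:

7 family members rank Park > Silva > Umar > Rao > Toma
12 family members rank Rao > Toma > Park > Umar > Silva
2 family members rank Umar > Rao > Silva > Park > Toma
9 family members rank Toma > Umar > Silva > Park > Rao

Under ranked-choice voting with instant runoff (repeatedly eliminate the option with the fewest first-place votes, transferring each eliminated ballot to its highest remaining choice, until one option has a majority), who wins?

Round 1: Rao 12, Toma 9, Park 7, Umar 2, Silva 0. Silva has the fewest and is eliminated.
Round 2: Rao 12, Toma 9, Park 7, Umar 2. Umar has the fewest and is eliminated.
Round 3: Rao 14, Toma 9, Park 7. Park has the fewest and is eliminated.
Round 4: Rao 21, Toma 9. Rao has a majority.

Rao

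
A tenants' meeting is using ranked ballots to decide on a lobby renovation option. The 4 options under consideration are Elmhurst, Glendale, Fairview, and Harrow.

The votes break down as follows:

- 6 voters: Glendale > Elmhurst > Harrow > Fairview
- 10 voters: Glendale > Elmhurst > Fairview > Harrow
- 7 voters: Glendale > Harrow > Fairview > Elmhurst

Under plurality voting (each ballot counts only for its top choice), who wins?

Glendale

First-place vote totals:
  Elmhurst: 0
  Glendale: 23
  Fairview: 0
  Harrow: 0
Glendale has the most first-place votes.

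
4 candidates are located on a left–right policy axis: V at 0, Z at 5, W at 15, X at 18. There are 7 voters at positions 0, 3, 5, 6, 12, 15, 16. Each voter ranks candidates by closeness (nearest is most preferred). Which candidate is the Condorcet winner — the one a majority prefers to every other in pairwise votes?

Z

With single-peaked preferences on a line, the Condorcet winner is the candidate closest to the median voter.
The median voter (position 6) is closest to Z at 5.
Check: Z vs V — voters closer to Z: 6 of 7.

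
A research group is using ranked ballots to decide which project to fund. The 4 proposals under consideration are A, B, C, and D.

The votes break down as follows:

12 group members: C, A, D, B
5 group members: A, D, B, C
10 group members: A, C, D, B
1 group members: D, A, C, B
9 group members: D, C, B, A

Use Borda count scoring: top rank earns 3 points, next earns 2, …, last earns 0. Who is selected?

C

Borda scores:
  A: 12·2 + 5·3 + 10·3 + 2 + 9·0 = 71
  B: 12·0 + 5·1 + 10·0 + 0 + 9·1 = 14
  C: 12·3 + 5·0 + 10·2 + 1 + 9·2 = 75
  D: 12·1 + 5·2 + 10·1 + 3 + 9·3 = 62
C has the highest total.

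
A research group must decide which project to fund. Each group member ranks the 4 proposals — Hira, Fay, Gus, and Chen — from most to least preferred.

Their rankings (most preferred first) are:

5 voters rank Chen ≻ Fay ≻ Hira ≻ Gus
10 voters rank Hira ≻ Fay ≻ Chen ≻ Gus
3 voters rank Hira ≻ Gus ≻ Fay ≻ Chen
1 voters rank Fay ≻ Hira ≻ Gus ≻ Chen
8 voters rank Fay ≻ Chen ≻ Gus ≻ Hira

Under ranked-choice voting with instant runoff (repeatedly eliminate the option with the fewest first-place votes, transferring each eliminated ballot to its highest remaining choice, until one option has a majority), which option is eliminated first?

Gus

Round 1: Hira 13, Fay 9, Chen 5, Gus 0. Gus has the fewest and is eliminated.
Round 2: Hira 13, Fay 9, Chen 5. Chen has the fewest and is eliminated.
Round 3: Fay 14, Hira 13. Fay has a majority.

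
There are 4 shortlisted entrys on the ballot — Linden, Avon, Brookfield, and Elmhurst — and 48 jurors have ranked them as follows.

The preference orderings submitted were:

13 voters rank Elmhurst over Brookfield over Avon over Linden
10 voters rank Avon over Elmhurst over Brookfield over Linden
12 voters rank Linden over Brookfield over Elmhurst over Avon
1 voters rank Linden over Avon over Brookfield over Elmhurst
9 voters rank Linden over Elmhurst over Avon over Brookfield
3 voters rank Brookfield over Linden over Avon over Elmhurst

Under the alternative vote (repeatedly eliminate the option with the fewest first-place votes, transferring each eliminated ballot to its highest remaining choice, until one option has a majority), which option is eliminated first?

Round 1: Linden 22, Elmhurst 13, Avon 10, Brookfield 3. Brookfield has the fewest and is eliminated.
Round 2: Linden 25, Elmhurst 13, Avon 10. Linden has a majority.

Brookfield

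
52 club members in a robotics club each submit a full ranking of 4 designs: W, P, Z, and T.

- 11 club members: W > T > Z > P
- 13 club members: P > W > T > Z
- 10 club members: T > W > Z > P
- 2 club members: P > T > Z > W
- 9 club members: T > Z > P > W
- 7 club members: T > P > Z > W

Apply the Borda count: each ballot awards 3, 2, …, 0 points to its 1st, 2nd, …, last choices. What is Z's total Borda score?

Borda scores:
  W: 11·3 + 13·2 + 10·2 + 2·0 + 9·0 + 7·0 = 79
  P: 11·0 + 13·3 + 10·0 + 2·3 + 9·1 + 7·2 = 68
  Z: 11·1 + 13·0 + 10·1 + 2·1 + 9·2 + 7·1 = 48
  T: 11·2 + 13·1 + 10·3 + 2·2 + 9·3 + 7·3 = 117

48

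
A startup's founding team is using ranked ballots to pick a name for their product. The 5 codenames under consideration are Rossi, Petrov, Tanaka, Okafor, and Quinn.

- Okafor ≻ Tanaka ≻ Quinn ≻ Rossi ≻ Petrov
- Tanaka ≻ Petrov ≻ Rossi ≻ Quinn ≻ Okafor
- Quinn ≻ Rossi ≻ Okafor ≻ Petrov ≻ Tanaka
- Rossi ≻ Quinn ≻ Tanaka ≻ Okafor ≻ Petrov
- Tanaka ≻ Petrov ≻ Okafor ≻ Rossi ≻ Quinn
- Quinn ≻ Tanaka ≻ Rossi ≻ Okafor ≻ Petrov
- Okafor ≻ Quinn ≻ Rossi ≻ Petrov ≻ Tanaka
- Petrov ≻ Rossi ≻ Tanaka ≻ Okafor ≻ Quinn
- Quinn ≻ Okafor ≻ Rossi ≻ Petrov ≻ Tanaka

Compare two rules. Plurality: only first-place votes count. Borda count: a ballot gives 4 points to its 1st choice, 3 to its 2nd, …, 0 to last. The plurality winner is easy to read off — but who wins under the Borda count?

Quinn

Plurality first-place counts: Rossi 1, Petrov 1, Tanaka 2, Okafor 2, Quinn 3 → Quinn.
Borda totals: Rossi 20, Petrov 13, Tanaka 18, Okafor 18, Quinn 21 → Quinn.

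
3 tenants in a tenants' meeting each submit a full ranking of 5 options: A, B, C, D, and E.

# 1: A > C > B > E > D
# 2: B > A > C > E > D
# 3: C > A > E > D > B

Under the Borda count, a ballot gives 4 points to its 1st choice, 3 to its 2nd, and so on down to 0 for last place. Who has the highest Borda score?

Borda scores:
  A: 4 + 3 + 3 = 10
  B: 2 + 4 + 0 = 6
  C: 3 + 2 + 4 = 9
  D: 0 + 0 + 1 = 1
  E: 1 + 1 + 2 = 4
A has the highest total.

A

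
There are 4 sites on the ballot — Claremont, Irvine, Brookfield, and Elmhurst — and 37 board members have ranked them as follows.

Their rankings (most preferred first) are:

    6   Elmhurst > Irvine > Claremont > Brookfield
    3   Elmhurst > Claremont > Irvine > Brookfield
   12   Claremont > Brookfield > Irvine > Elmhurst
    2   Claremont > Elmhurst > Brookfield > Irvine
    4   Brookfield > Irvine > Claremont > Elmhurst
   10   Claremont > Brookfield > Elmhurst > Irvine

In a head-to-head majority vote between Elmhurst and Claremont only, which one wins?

Claremont

Ballots ranking Elmhurst above Claremont: 6+3 = 9.
Ballots ranking Claremont above Elmhurst: 12+2+4+10 = 28.
Claremont wins the head-to-head, 28–9.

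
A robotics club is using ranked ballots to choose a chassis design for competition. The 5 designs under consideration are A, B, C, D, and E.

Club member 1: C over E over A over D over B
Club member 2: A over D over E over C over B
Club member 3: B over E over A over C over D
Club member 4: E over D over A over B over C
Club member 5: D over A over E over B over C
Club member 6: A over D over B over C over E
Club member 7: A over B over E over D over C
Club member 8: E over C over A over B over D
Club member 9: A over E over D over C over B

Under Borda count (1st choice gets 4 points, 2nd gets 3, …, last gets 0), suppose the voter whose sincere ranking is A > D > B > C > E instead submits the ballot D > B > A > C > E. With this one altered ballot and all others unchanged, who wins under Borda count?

Borda totals with the altered ballot: A 25, B 13, C 11, D 18, E 23.
The winner is unchanged: still A.

A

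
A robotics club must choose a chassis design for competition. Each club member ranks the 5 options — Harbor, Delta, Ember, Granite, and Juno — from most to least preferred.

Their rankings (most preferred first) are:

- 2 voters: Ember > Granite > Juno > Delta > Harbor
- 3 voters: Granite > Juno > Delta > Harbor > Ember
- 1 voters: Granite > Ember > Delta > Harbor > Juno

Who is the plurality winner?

Granite

First-place vote totals:
  Harbor: 0
  Delta: 0
  Ember: 2
  Granite: 4
  Juno: 0
Granite has the most first-place votes.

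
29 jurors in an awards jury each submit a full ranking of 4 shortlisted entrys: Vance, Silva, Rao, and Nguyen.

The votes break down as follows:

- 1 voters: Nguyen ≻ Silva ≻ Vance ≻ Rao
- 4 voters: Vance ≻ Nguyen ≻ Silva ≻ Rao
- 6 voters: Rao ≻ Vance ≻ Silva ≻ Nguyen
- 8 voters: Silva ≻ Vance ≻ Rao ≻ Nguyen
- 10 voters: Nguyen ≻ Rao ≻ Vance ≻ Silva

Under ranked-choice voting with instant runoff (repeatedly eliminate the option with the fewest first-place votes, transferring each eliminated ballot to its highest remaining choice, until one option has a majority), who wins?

Round 1: Nguyen 11, Silva 8, Rao 6, Vance 4. Vance has the fewest and is eliminated.
Round 2: Nguyen 15, Silva 8, Rao 6. Nguyen has a majority.

Nguyen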